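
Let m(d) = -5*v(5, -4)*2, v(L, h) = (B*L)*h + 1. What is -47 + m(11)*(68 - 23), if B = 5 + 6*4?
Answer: 260503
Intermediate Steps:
B = 29 (B = 5 + 24 = 29)
v(L, h) = 1 + 29*L*h (v(L, h) = (29*L)*h + 1 = 29*L*h + 1 = 1 + 29*L*h)
m(d) = 5790 (m(d) = -5*(1 + 29*5*(-4))*2 = -5*(1 - 580)*2 = -5*(-579)*2 = 2895*2 = 5790)
-47 + m(11)*(68 - 23) = -47 + 5790*(68 - 23) = -47 + 5790*45 = -47 + 260550 = 260503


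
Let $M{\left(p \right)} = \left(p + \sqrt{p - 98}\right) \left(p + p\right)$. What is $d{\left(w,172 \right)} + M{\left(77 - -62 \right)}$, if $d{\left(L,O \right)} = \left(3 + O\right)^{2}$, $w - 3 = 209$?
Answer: $69267 + 278 \sqrt{41} \approx 71047.0$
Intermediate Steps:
$w = 212$ ($w = 3 + 209 = 212$)
$M{\left(p \right)} = 2 p \left(p + \sqrt{-98 + p}\right)$ ($M{\left(p \right)} = \left(p + \sqrt{-98 + p}\right) 2 p = 2 p \left(p + \sqrt{-98 + p}\right)$)
$d{\left(w,172 \right)} + M{\left(77 - -62 \right)} = \left(3 + 172\right)^{2} + 2 \left(77 - -62\right) \left(\left(77 - -62\right) + \sqrt{-98 + \left(77 - -62\right)}\right) = 175^{2} + 2 \left(77 + 62\right) \left(\left(77 + 62\right) + \sqrt{-98 + \left(77 + 62\right)}\right) = 30625 + 2 \cdot 139 \left(139 + \sqrt{-98 + 139}\right) = 30625 + 2 \cdot 139 \left(139 + \sqrt{41}\right) = 30625 + \left(38642 + 278 \sqrt{41}\right) = 69267 + 278 \sqrt{41}$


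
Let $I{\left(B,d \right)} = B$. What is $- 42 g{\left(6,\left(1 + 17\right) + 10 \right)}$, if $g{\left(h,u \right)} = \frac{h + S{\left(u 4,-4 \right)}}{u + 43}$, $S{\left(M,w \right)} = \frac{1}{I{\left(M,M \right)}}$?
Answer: $- \frac{2019}{568} \approx -3.5546$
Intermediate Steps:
$S{\left(M,w \right)} = \frac{1}{M}$
$g{\left(h,u \right)} = \frac{h + \frac{1}{4 u}}{43 + u}$ ($g{\left(h,u \right)} = \frac{h + \frac{1}{u 4}}{u + 43} = \frac{h + \frac{1}{4 u}}{43 + u}$)
$- 42 g{\left(6,\left(1 + 17\right) + 10 \right)} = - 42 \frac{\frac{1}{4} + 6 \left(\left(1 + 17\right) + 10\right)}{\left(\left(1 + 17\right) + 10\right) \left(43 + \left(\left(1 + 17\right) + 10\right)\right)} = - 42 \frac{\frac{1}{4} + 6 \left(18 + 10\right)}{\left(18 + 10\right) \left(43 + \left(18 + 10\right)\right)} = - 42 \frac{\frac{1}{4} + 6 \cdot 28}{28 \left(43 + 28\right)} = - 42 \frac{\frac{1}{4} + 168}{28 \cdot 71} = - 42 \cdot \frac{1}{28} \cdot \frac{1}{71} \cdot \frac{673}{4} = \left(-42\right) \frac{673}{7952} = - \frac{2019}{568}$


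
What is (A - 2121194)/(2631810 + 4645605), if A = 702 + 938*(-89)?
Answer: -734658/2425805 ≈ -0.30285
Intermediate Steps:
A = -82780 (A = 702 - 83482 = -82780)
(A - 2121194)/(2631810 + 4645605) = (-82780 - 2121194)/(2631810 + 4645605) = -2203974/7277415 = -2203974*1/7277415 = -734658/2425805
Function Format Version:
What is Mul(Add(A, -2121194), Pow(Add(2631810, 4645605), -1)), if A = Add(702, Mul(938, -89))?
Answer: Rational(-734658, 2425805) ≈ -0.30285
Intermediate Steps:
A = -82780 (A = Add(702, -83482) = -82780)
Mul(Add(A, -2121194), Pow(Add(2631810, 4645605), -1)) = Mul(Add(-82780, -2121194), Pow(Add(2631810, 4645605), -1)) = Mul(-2203974, Pow(7277415, -1)) = Mul(-2203974, Rational(1, 7277415)) = Rational(-734658, 2425805)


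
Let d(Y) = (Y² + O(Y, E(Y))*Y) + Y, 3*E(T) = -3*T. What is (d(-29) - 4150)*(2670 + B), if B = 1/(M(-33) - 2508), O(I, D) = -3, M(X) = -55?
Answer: -22247272459/2563 ≈ -8.6802e+6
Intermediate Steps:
E(T) = -T (E(T) = (-3*T)/3 = -T)
B = -1/2563 (B = 1/(-55 - 2508) = 1/(-2563) = -1/2563 ≈ -0.00039017)
d(Y) = Y² - 2*Y (d(Y) = (Y² - 3*Y) + Y = Y² - 2*Y)
(d(-29) - 4150)*(2670 + B) = (-29*(-2 - 29) - 4150)*(2670 - 1/2563) = (-29*(-31) - 4150)*(6843209/2563) = (899 - 4150)*(6843209/2563) = -3251*6843209/2563 = -22247272459/2563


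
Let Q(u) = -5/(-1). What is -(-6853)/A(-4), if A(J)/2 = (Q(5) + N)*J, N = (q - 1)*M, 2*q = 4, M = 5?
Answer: -6853/80 ≈ -85.662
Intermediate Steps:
q = 2 (q = (1/2)*4 = 2)
Q(u) = 5 (Q(u) = -5*(-1) = 5)
N = 5 (N = (2 - 1)*5 = 1*5 = 5)
A(J) = 20*J (A(J) = 2*((5 + 5)*J) = 2*(10*J) = 20*J)
-(-6853)/A(-4) = -(-6853)/(20*(-4)) = -(-6853)/(-80) = -(-6853)*(-1)/80 = -623*11/80 = -6853/80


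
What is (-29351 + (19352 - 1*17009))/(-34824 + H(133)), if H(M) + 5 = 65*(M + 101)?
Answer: 27008/19619 ≈ 1.3766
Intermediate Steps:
H(M) = 6560 + 65*M (H(M) = -5 + 65*(M + 101) = -5 + 65*(101 + M) = -5 + (6565 + 65*M) = 6560 + 65*M)
(-29351 + (19352 - 1*17009))/(-34824 + H(133)) = (-29351 + (19352 - 1*17009))/(-34824 + (6560 + 65*133)) = (-29351 + (19352 - 17009))/(-34824 + (6560 + 8645)) = (-29351 + 2343)/(-34824 + 15205) = -27008/(-19619) = -27008*(-1/19619) = 27008/19619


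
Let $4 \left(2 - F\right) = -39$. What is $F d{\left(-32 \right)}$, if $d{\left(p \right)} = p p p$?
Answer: $-385024$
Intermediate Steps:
$F = \frac{47}{4}$ ($F = 2 - - \frac{39}{4} = 2 + \frac{39}{4} = \frac{47}{4} \approx 11.75$)
$d{\left(p \right)} = p^{3}$ ($d{\left(p \right)} = p p^{2} = p^{3}$)
$F d{\left(-32 \right)} = \frac{47 \left(-32\right)^{3}}{4} = \frac{47}{4} \left(-32768\right) = -385024$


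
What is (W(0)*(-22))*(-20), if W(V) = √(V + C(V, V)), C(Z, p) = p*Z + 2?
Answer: 440*√2 ≈ 622.25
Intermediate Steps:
C(Z, p) = 2 + Z*p (C(Z, p) = Z*p + 2 = 2 + Z*p)
W(V) = √(2 + V + V²) (W(V) = √(V + (2 + V*V)) = √(V + (2 + V²)) = √(2 + V + V²))
(W(0)*(-22))*(-20) = (√(2 + 0 + 0²)*(-22))*(-20) = (√(2 + 0 + 0)*(-22))*(-20) = (√2*(-22))*(-20) = -22*√2*(-20) = 440*√2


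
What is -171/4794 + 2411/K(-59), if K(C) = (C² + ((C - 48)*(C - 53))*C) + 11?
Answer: -21977963/562147636 ≈ -0.039096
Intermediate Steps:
K(C) = 11 + C² + C*(-53 + C)*(-48 + C) (K(C) = (C² + ((-48 + C)*(-53 + C))*C) + 11 = (C² + ((-53 + C)*(-48 + C))*C) + 11 = (C² + C*(-53 + C)*(-48 + C)) + 11 = 11 + C² + C*(-53 + C)*(-48 + C))
-171/4794 + 2411/K(-59) = -171/4794 + 2411/(11 + (-59)³ - 100*(-59)² + 2544*(-59)) = -171*1/4794 + 2411/(11 - 205379 - 100*3481 - 150096) = -57/1598 + 2411/(11 - 205379 - 348100 - 150096) = -57/1598 + 2411/(-703564) = -57/1598 + 2411*(-1/703564) = -57/1598 - 2411/703564 = -21977963/562147636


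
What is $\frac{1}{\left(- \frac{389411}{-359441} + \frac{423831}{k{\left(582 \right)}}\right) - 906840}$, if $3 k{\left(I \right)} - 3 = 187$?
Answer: $- \frac{68293790}{61474439820097} \approx -1.1109 \cdot 10^{-6}$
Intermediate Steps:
$k{\left(I \right)} = \frac{190}{3}$ ($k{\left(I \right)} = 1 + \frac{1}{3} \cdot 187 = 1 + \frac{187}{3} = \frac{190}{3}$)
$\frac{1}{\left(- \frac{389411}{-359441} + \frac{423831}{k{\left(582 \right)}}\right) - 906840} = \frac{1}{\left(- \frac{389411}{-359441} + \frac{423831}{\frac{190}{3}}\right) - 906840} = \frac{1}{\left(\left(-389411\right) \left(- \frac{1}{359441}\right) + 423831 \cdot \frac{3}{190}\right) - 906840} = \frac{1}{\left(\frac{389411}{359441} + \frac{1271493}{190}\right) - 906840} = \frac{1}{\frac{457100703503}{68293790} - 906840} = \frac{1}{- \frac{61474439820097}{68293790}} = - \frac{68293790}{61474439820097}$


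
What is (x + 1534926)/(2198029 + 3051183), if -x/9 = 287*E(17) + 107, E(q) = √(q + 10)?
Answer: 1533963/5249212 - 7749*√3/5249212 ≈ 0.28967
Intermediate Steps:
E(q) = √(10 + q)
x = -963 - 7749*√3 (x = -9*(287*√(10 + 17) + 107) = -9*(287*√27 + 107) = -9*(287*(3*√3) + 107) = -9*(861*√3 + 107) = -9*(107 + 861*√3) = -963 - 7749*√3 ≈ -14385.)
(x + 1534926)/(2198029 + 3051183) = ((-963 - 7749*√3) + 1534926)/(2198029 + 3051183) = (1533963 - 7749*√3)/5249212 = (1533963 - 7749*√3)*(1/5249212) = 1533963/5249212 - 7749*√3/5249212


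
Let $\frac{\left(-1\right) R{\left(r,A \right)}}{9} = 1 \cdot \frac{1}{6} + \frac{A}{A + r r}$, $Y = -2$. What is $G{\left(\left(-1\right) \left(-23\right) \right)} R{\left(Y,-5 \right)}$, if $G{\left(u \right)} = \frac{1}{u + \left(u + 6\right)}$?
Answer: $- \frac{93}{104} \approx -0.89423$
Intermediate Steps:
$R{\left(r,A \right)} = - \frac{3}{2} - \frac{9 A}{A + r^{2}}$ ($R{\left(r,A \right)} = - 9 \left(1 \cdot \frac{1}{6} + \frac{A}{A + r r}\right) = - 9 \left(1 \cdot \frac{1}{6} + \frac{A}{A + r^{2}}\right) = - 9 \left(\frac{1}{6} + \frac{A}{A + r^{2}}\right) = - \frac{3}{2} - \frac{9 A}{A + r^{2}}$)
$G{\left(u \right)} = \frac{1}{6 + 2 u}$ ($G{\left(u \right)} = \frac{1}{u + \left(6 + u\right)} = \frac{1}{6 + 2 u}$)
$G{\left(\left(-1\right) \left(-23\right) \right)} R{\left(Y,-5 \right)} = \frac{1}{2 \left(3 - -23\right)} \frac{3 \left(- \left(-2\right)^{2} - -35\right)}{2 \left(-5 + \left(-2\right)^{2}\right)} = \frac{1}{2 \left(3 + 23\right)} \frac{3 \left(\left(-1\right) 4 + 35\right)}{2 \left(-5 + 4\right)} = \frac{1}{2 \cdot 26} \frac{3 \left(-4 + 35\right)}{2 \left(-1\right)} = \frac{1}{2} \cdot \frac{1}{26} \cdot \frac{3}{2} \left(-1\right) 31 = \frac{1}{52} \left(- \frac{93}{2}\right) = - \frac{93}{104}$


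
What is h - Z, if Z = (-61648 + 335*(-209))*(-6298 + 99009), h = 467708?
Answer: 12207076101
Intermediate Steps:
Z = -12206608393 (Z = (-61648 - 70015)*92711 = -131663*92711 = -12206608393)
h - Z = 467708 - 1*(-12206608393) = 467708 + 12206608393 = 12207076101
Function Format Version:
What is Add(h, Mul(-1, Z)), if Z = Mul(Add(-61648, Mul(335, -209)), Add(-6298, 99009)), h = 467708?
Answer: 12207076101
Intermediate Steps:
Z = -12206608393 (Z = Mul(Add(-61648, -70015), 92711) = Mul(-131663, 92711) = -12206608393)
Add(h, Mul(-1, Z)) = Add(467708, Mul(-1, -12206608393)) = Add(467708, 12206608393) = 12207076101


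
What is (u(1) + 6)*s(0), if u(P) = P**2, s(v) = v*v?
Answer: 0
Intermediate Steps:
s(v) = v**2
(u(1) + 6)*s(0) = (1**2 + 6)*0**2 = (1 + 6)*0 = 7*0 = 0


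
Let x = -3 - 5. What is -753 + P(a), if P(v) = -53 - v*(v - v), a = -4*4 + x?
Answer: -806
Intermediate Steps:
x = -8
a = -24 (a = -4*4 - 8 = -16 - 8 = -24)
P(v) = -53 (P(v) = -53 - v*0 = -53 - 1*0 = -53 + 0 = -53)
-753 + P(a) = -753 - 53 = -806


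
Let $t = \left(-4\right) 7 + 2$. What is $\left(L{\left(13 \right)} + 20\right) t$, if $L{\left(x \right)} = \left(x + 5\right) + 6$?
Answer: $-1144$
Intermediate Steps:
$L{\left(x \right)} = 11 + x$ ($L{\left(x \right)} = \left(5 + x\right) + 6 = 11 + x$)
$t = -26$ ($t = -28 + 2 = -26$)
$\left(L{\left(13 \right)} + 20\right) t = \left(\left(11 + 13\right) + 20\right) \left(-26\right) = \left(24 + 20\right) \left(-26\right) = 44 \left(-26\right) = -1144$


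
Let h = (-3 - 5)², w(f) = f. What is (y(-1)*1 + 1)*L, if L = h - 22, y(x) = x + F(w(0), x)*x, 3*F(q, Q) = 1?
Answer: -14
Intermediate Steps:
h = 64 (h = (-8)² = 64)
F(q, Q) = ⅓ (F(q, Q) = (⅓)*1 = ⅓)
y(x) = 4*x/3 (y(x) = x + x/3 = 4*x/3)
L = 42 (L = 64 - 22 = 42)
(y(-1)*1 + 1)*L = (((4/3)*(-1))*1 + 1)*42 = (-4/3*1 + 1)*42 = (-4/3 + 1)*42 = -⅓*42 = -14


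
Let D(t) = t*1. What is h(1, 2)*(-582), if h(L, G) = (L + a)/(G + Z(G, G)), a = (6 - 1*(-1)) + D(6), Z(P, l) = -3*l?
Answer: 2037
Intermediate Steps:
D(t) = t
a = 13 (a = (6 - 1*(-1)) + 6 = (6 + 1) + 6 = 7 + 6 = 13)
h(L, G) = -(13 + L)/(2*G) (h(L, G) = (L + 13)/(G - 3*G) = (13 + L)/((-2*G)) = (13 + L)*(-1/(2*G)) = -(13 + L)/(2*G))
h(1, 2)*(-582) = ((1/2)*(-13 - 1*1)/2)*(-582) = ((1/2)*(1/2)*(-13 - 1))*(-582) = ((1/2)*(1/2)*(-14))*(-582) = -7/2*(-582) = 2037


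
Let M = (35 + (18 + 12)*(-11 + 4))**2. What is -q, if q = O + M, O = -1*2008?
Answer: -28617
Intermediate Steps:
O = -2008
M = 30625 (M = (35 + 30*(-7))**2 = (35 - 210)**2 = (-175)**2 = 30625)
q = 28617 (q = -2008 + 30625 = 28617)
-q = -1*28617 = -28617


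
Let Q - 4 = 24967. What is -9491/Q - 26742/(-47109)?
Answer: 73554321/392119613 ≈ 0.18758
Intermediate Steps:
Q = 24971 (Q = 4 + 24967 = 24971)
-9491/Q - 26742/(-47109) = -9491/24971 - 26742/(-47109) = -9491*1/24971 - 26742*(-1/47109) = -9491/24971 + 8914/15703 = 73554321/392119613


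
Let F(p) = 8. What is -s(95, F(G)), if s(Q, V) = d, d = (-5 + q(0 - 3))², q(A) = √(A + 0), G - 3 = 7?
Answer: -22 + 10*I*√3 ≈ -22.0 + 17.32*I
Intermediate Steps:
G = 10 (G = 3 + 7 = 10)
q(A) = √A
d = (-5 + I*√3)² (d = (-5 + √(0 - 3))² = (-5 + √(-3))² = (-5 + I*√3)² ≈ 22.0 - 17.32*I)
s(Q, V) = (5 - I*√3)²
-s(95, F(G)) = -(5 - I*√3)²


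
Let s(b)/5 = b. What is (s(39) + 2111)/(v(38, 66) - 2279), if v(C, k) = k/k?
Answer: -1153/1139 ≈ -1.0123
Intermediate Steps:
v(C, k) = 1
s(b) = 5*b
(s(39) + 2111)/(v(38, 66) - 2279) = (5*39 + 2111)/(1 - 2279) = (195 + 2111)/(-2278) = 2306*(-1/2278) = -1153/1139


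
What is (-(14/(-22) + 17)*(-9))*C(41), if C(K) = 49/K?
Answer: 79380/451 ≈ 176.01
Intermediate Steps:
(-(14/(-22) + 17)*(-9))*C(41) = (-(14/(-22) + 17)*(-9))*(49/41) = (-(14*(-1/22) + 17)*(-9))*(49*(1/41)) = -(-7/11 + 17)*(-9)*(49/41) = -180*(-9)/11*(49/41) = -1*(-1620/11)*(49/41) = (1620/11)*(49/41) = 79380/451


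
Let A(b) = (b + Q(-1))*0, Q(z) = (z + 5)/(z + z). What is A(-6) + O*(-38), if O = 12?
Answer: -456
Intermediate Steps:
Q(z) = (5 + z)/(2*z) (Q(z) = (5 + z)/((2*z)) = (5 + z)*(1/(2*z)) = (5 + z)/(2*z))
A(b) = 0 (A(b) = (b + (1/2)*(5 - 1)/(-1))*0 = (b + (1/2)*(-1)*4)*0 = (b - 2)*0 = (-2 + b)*0 = 0)
A(-6) + O*(-38) = 0 + 12*(-38) = 0 - 456 = -456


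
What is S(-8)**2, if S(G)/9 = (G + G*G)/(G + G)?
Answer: 3969/4 ≈ 992.25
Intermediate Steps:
S(G) = 9*(G + G**2)/(2*G) (S(G) = 9*((G + G*G)/(G + G)) = 9*((G + G**2)/((2*G))) = 9*((G + G**2)*(1/(2*G))) = 9*((G + G**2)/(2*G)) = 9*(G + G**2)/(2*G))
S(-8)**2 = (9/2 + (9/2)*(-8))**2 = (9/2 - 36)**2 = (-63/2)**2 = 3969/4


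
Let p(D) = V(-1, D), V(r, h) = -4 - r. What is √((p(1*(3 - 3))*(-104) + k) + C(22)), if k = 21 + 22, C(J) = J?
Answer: √377 ≈ 19.416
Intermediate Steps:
k = 43
p(D) = -3 (p(D) = -4 - 1*(-1) = -4 + 1 = -3)
√((p(1*(3 - 3))*(-104) + k) + C(22)) = √((-3*(-104) + 43) + 22) = √((312 + 43) + 22) = √(355 + 22) = √377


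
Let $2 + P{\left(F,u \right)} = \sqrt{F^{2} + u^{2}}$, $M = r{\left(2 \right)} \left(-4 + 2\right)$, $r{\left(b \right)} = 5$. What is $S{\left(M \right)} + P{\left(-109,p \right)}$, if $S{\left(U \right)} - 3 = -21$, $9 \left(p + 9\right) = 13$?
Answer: $-20 + \frac{\sqrt{966985}}{9} \approx 89.262$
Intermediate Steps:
$p = - \frac{68}{9}$ ($p = -9 + \frac{1}{9} \cdot 13 = -9 + \frac{13}{9} = - \frac{68}{9} \approx -7.5556$)
$M = -10$ ($M = 5 \left(-4 + 2\right) = 5 \left(-2\right) = -10$)
$S{\left(U \right)} = -18$ ($S{\left(U \right)} = 3 - 21 = -18$)
$P{\left(F,u \right)} = -2 + \sqrt{F^{2} + u^{2}}$
$S{\left(M \right)} + P{\left(-109,p \right)} = -18 - \left(2 - \sqrt{\left(-109\right)^{2} + \left(- \frac{68}{9}\right)^{2}}\right) = -18 - \left(2 - \sqrt{11881 + \frac{4624}{81}}\right) = -18 - \left(2 - \sqrt{\frac{966985}{81}}\right) = -18 - \left(2 - \frac{\sqrt{966985}}{9}\right) = -20 + \frac{\sqrt{966985}}{9}$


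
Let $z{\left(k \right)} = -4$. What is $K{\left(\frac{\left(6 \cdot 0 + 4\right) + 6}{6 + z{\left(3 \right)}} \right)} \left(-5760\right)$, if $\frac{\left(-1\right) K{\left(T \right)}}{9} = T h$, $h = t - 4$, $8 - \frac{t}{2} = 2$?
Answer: $2073600$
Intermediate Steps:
$t = 12$ ($t = 16 - 4 = 12$)
$h = 8$ ($h = 12 - 4 = 8$)
$K{\left(T \right)} = - 72 T$ ($K{\left(T \right)} = - 9 T 8 = - 9 \cdot 8 T = - 72 T$)
$K{\left(\frac{\left(6 \cdot 0 + 4\right) + 6}{6 + z{\left(3 \right)}} \right)} \left(-5760\right) = - 72 \frac{\left(6 \cdot 0 + 4\right) + 6}{6 - 4} \left(-5760\right) = - 72 \frac{\left(0 + 4\right) + 6}{2} \left(-5760\right) = - 72 \left(4 + 6\right) \frac{1}{2} \left(-5760\right) = - 72 \cdot 10 \cdot \frac{1}{2} \left(-5760\right) = \left(-72\right) 5 \left(-5760\right) = \left(-360\right) \left(-5760\right) = 2073600$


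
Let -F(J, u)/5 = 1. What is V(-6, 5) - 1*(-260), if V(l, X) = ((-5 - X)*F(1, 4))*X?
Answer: 510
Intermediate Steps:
F(J, u) = -5 (F(J, u) = -5*1 = -5)
V(l, X) = X*(25 + 5*X) (V(l, X) = ((-5 - X)*(-5))*X = (25 + 5*X)*X = X*(25 + 5*X))
V(-6, 5) - 1*(-260) = 5*5*(5 + 5) - 1*(-260) = 5*5*10 + 260 = 250 + 260 = 510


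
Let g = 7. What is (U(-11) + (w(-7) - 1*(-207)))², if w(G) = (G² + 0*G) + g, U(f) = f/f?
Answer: 69696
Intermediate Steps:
U(f) = 1
w(G) = 7 + G² (w(G) = (G² + 0*G) + 7 = (G² + 0) + 7 = G² + 7 = 7 + G²)
(U(-11) + (w(-7) - 1*(-207)))² = (1 + ((7 + (-7)²) - 1*(-207)))² = (1 + ((7 + 49) + 207))² = (1 + (56 + 207))² = (1 + 263)² = 264² = 69696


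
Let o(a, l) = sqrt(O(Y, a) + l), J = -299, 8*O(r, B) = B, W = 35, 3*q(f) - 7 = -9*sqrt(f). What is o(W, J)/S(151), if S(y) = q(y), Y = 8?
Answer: -27*I*sqrt(711814)/48728 - 21*I*sqrt(4714)/48728 ≈ -0.49708*I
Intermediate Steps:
q(f) = 7/3 - 3*sqrt(f) (q(f) = 7/3 + (-9*sqrt(f))/3 = 7/3 - 3*sqrt(f))
O(r, B) = B/8
S(y) = 7/3 - 3*sqrt(y)
o(a, l) = sqrt(l + a/8) (o(a, l) = sqrt(a/8 + l) = sqrt(l + a/8))
o(W, J)/S(151) = (sqrt(2*35 + 16*(-299))/4)/(7/3 - 3*sqrt(151)) = (sqrt(70 - 4784)/4)/(7/3 - 3*sqrt(151)) = (sqrt(-4714)/4)/(7/3 - 3*sqrt(151)) = ((I*sqrt(4714))/4)/(7/3 - 3*sqrt(151)) = (I*sqrt(4714)/4)/(7/3 - 3*sqrt(151)) = I*sqrt(4714)/(4*(7/3 - 3*sqrt(151)))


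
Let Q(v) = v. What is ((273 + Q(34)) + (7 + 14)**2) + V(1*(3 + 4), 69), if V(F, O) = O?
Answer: 817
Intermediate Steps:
((273 + Q(34)) + (7 + 14)**2) + V(1*(3 + 4), 69) = ((273 + 34) + (7 + 14)**2) + 69 = (307 + 21**2) + 69 = (307 + 441) + 69 = 748 + 69 = 817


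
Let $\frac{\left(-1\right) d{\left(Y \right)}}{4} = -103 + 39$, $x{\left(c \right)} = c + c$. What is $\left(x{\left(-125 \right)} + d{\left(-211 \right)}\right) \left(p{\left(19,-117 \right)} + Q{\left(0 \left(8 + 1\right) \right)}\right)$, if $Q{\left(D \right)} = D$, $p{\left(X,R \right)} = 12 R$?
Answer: $-8424$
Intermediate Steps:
$x{\left(c \right)} = 2 c$
$d{\left(Y \right)} = 256$ ($d{\left(Y \right)} = - 4 \left(-103 + 39\right) = \left(-4\right) \left(-64\right) = 256$)
$\left(x{\left(-125 \right)} + d{\left(-211 \right)}\right) \left(p{\left(19,-117 \right)} + Q{\left(0 \left(8 + 1\right) \right)}\right) = \left(2 \left(-125\right) + 256\right) \left(12 \left(-117\right) + 0 \left(8 + 1\right)\right) = \left(-250 + 256\right) \left(-1404 + 0 \cdot 9\right) = 6 \left(-1404 + 0\right) = 6 \left(-1404\right) = -8424$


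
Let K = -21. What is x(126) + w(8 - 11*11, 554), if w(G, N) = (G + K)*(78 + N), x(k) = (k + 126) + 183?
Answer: -84253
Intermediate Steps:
x(k) = 309 + k (x(k) = (126 + k) + 183 = 309 + k)
w(G, N) = (-21 + G)*(78 + N) (w(G, N) = (G - 21)*(78 + N) = (-21 + G)*(78 + N))
x(126) + w(8 - 11*11, 554) = (309 + 126) + (-1638 - 21*554 + 78*(8 - 11*11) + (8 - 11*11)*554) = 435 + (-1638 - 11634 + 78*(8 - 121) + (8 - 121)*554) = 435 + (-1638 - 11634 + 78*(-113) - 113*554) = 435 + (-1638 - 11634 - 8814 - 62602) = 435 - 84688 = -84253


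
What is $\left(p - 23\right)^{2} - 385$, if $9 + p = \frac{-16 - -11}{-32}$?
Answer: $\frac{644121}{1024} \approx 629.02$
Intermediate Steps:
$p = - \frac{283}{32}$ ($p = -9 + \frac{-16 - -11}{-32} = -9 + \left(-16 + 11\right) \left(- \frac{1}{32}\right) = -9 - - \frac{5}{32} = -9 + \frac{5}{32} = - \frac{283}{32} \approx -8.8438$)
$\left(p - 23\right)^{2} - 385 = \left(- \frac{283}{32} - 23\right)^{2} - 385 = \left(- \frac{1019}{32}\right)^{2} - 385 = \frac{1038361}{1024} - 385 = \frac{644121}{1024}$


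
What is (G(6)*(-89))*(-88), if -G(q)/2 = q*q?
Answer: -563904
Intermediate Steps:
G(q) = -2*q**2 (G(q) = -2*q*q = -2*q**2)
(G(6)*(-89))*(-88) = (-2*6**2*(-89))*(-88) = (-2*36*(-89))*(-88) = -72*(-89)*(-88) = 6408*(-88) = -563904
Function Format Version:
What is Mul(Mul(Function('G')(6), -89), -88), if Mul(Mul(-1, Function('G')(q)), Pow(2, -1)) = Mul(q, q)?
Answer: -563904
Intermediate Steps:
Function('G')(q) = Mul(-2, Pow(q, 2)) (Function('G')(q) = Mul(-2, Mul(q, q)) = Mul(-2, Pow(q, 2)))
Mul(Mul(Function('G')(6), -89), -88) = Mul(Mul(Mul(-2, Pow(6, 2)), -89), -88) = Mul(Mul(Mul(-2, 36), -89), -88) = Mul(Mul(-72, -89), -88) = Mul(6408, -88) = -563904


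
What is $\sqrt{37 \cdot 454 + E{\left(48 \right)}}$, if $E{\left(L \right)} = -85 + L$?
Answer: $\sqrt{16761} \approx 129.46$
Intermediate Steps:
$\sqrt{37 \cdot 454 + E{\left(48 \right)}} = \sqrt{37 \cdot 454 + \left(-85 + 48\right)} = \sqrt{16798 - 37} = \sqrt{16761}$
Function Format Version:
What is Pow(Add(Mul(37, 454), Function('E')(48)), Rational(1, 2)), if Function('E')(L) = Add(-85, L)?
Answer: Pow(16761, Rational(1, 2)) ≈ 129.46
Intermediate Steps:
Pow(Add(Mul(37, 454), Function('E')(48)), Rational(1, 2)) = Pow(Add(Mul(37, 454), Add(-85, 48)), Rational(1, 2)) = Pow(Add(16798, -37), Rational(1, 2)) = Pow(16761, Rational(1, 2))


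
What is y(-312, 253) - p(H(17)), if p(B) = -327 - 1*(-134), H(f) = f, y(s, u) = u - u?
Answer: 193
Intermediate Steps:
y(s, u) = 0
p(B) = -193 (p(B) = -327 + 134 = -193)
y(-312, 253) - p(H(17)) = 0 - 1*(-193) = 0 + 193 = 193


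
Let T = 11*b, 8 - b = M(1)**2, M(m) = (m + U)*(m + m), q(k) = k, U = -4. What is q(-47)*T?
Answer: 14476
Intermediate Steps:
M(m) = 2*m*(-4 + m) (M(m) = (m - 4)*(m + m) = (-4 + m)*(2*m) = 2*m*(-4 + m))
b = -28 (b = 8 - (2*1*(-4 + 1))**2 = 8 - (2*1*(-3))**2 = 8 - 1*(-6)**2 = 8 - 1*36 = 8 - 36 = -28)
T = -308 (T = 11*(-28) = -308)
q(-47)*T = -47*(-308) = 14476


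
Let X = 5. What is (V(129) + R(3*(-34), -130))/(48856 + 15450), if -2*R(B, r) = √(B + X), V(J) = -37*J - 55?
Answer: -2414/32153 - I*√97/128612 ≈ -0.075078 - 7.6578e-5*I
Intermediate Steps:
V(J) = -55 - 37*J
R(B, r) = -√(5 + B)/2 (R(B, r) = -√(B + 5)/2 = -√(5 + B)/2)
(V(129) + R(3*(-34), -130))/(48856 + 15450) = ((-55 - 37*129) - √(5 + 3*(-34))/2)/(48856 + 15450) = ((-55 - 4773) - √(5 - 102)/2)/64306 = (-4828 - I*√97/2)*(1/64306) = -2414/32153 - I*√97/128612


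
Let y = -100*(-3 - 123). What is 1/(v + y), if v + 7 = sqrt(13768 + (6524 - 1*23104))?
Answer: 12593/158586461 - 2*I*sqrt(703)/158586461 ≈ 7.9408e-5 - 3.3438e-7*I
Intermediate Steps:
y = 12600 (y = -100*(-126) = 12600)
v = -7 + 2*I*sqrt(703) (v = -7 + sqrt(13768 + (6524 - 1*23104)) = -7 + sqrt(13768 + (6524 - 23104)) = -7 + sqrt(13768 - 16580) = -7 + sqrt(-2812) = -7 + 2*I*sqrt(703) ≈ -7.0 + 53.028*I)
1/(v + y) = 1/((-7 + 2*I*sqrt(703)) + 12600) = 1/(12593 + 2*I*sqrt(703))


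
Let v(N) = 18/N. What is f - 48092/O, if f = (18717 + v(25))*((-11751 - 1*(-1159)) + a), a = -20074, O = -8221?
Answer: -117970855850098/205525 ≈ -5.7400e+8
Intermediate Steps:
f = -14349940038/25 (f = (18717 + 18/25)*((-11751 - 1*(-1159)) - 20074) = (18717 + 18*(1/25))*((-11751 + 1159) - 20074) = (18717 + 18/25)*(-10592 - 20074) = (467943/25)*(-30666) = -14349940038/25 ≈ -5.7400e+8)
f - 48092/O = -14349940038/25 - 48092/(-8221) = -14349940038/25 - 48092*(-1)/8221 = -14349940038/25 - 1*(-48092/8221) = -14349940038/25 + 48092/8221 = -117970855850098/205525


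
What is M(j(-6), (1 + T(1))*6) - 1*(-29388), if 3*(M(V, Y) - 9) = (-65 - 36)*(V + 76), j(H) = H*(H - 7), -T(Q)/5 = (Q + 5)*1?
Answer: 72637/3 ≈ 24212.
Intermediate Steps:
T(Q) = -25 - 5*Q (T(Q) = -5*(Q + 5) = -5*(5 + Q) = -25 - 5*Q)
j(H) = H*(-7 + H)
M(V, Y) = -7649/3 - 101*V/3 (M(V, Y) = 9 + ((-65 - 36)*(V + 76))/3 = 9 + (-101*(76 + V))/3 = 9 + (-7676 - 101*V)/3 = 9 + (-7676/3 - 101*V/3) = -7649/3 - 101*V/3)
M(j(-6), (1 + T(1))*6) - 1*(-29388) = (-7649/3 - (-202)*(-7 - 6)) - 1*(-29388) = (-7649/3 - (-202)*(-13)) + 29388 = (-7649/3 - 101/3*78) + 29388 = (-7649/3 - 2626) + 29388 = -15527/3 + 29388 = 72637/3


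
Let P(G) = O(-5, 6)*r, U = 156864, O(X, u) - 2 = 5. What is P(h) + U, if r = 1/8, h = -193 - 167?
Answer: 1254919/8 ≈ 1.5687e+5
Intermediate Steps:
O(X, u) = 7 (O(X, u) = 2 + 5 = 7)
h = -360
r = ⅛ ≈ 0.12500
P(G) = 7/8 (P(G) = 7*(⅛) = 7/8)
P(h) + U = 7/8 + 156864 = 1254919/8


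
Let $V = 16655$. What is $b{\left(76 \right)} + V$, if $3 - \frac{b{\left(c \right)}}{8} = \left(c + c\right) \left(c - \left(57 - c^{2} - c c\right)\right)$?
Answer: $-14053657$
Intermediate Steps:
$b{\left(c \right)} = 24 - 16 c \left(-57 + c + 2 c^{2}\right)$ ($b{\left(c \right)} = 24 - 8 \left(c + c\right) \left(c - \left(57 - c^{2} - c c\right)\right) = 24 - 8 \cdot 2 c \left(c + \left(\left(c^{2} + c^{2}\right) - 57\right)\right) = 24 - 8 \cdot 2 c \left(c + \left(2 c^{2} - 57\right)\right) = 24 - 8 \cdot 2 c \left(c + \left(-57 + 2 c^{2}\right)\right) = 24 - 8 \cdot 2 c \left(-57 + c + 2 c^{2}\right) = 24 - 16 c \left(-57 + c + 2 c^{2}\right)$)
$b{\left(76 \right)} + V = \left(24 - 32 \cdot 76^{3} - 16 \cdot 76^{2} + 912 \cdot 76\right) + 16655 = \left(24 - 14047232 - 92416 + 69312\right) + 16655 = -14070312 + 16655 = -14053657$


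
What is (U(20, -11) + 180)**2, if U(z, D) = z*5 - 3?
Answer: 76729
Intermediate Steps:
U(z, D) = -3 + 5*z (U(z, D) = 5*z - 3 = -3 + 5*z)
(U(20, -11) + 180)**2 = ((-3 + 5*20) + 180)**2 = ((-3 + 100) + 180)**2 = (97 + 180)**2 = 277**2 = 76729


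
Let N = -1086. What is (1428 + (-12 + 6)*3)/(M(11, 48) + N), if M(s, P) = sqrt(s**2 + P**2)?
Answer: -1531260/1176971 - 7050*sqrt(97)/1176971 ≈ -1.3600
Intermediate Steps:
M(s, P) = sqrt(P**2 + s**2)
(1428 + (-12 + 6)*3)/(M(11, 48) + N) = (1428 + (-12 + 6)*3)/(sqrt(48**2 + 11**2) - 1086) = (1428 - 6*3)/(sqrt(2304 + 121) - 1086) = (1428 - 18)/(sqrt(2425) - 1086) = 1410/(5*sqrt(97) - 1086) = 1410/(-1086 + 5*sqrt(97))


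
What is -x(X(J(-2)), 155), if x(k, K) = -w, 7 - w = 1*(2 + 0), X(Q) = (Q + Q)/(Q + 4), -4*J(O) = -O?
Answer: 5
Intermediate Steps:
J(O) = O/4 (J(O) = -(-1)*O/4 = O/4)
X(Q) = 2*Q/(4 + Q) (X(Q) = (2*Q)/(4 + Q) = 2*Q/(4 + Q))
w = 5 (w = 7 - (2 + 0) = 7 - 2 = 5)
x(k, K) = -5 (x(k, K) = -1*5 = -5)
-x(X(J(-2)), 155) = -1*(-5) = 5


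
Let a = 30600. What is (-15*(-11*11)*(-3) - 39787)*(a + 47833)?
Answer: -3547681456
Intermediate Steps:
(-15*(-11*11)*(-3) - 39787)*(a + 47833) = (-15*(-11*11)*(-3) - 39787)*(30600 + 47833) = (-(-1815)*(-3) - 39787)*78433 = (-15*363 - 39787)*78433 = (-5445 - 39787)*78433 = -45232*78433 = -3547681456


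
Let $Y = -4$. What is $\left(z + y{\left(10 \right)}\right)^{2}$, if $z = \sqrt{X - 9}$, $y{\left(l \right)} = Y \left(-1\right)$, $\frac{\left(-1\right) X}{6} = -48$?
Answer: $295 + 24 \sqrt{31} \approx 428.63$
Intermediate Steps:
$X = 288$ ($X = \left(-6\right) \left(-48\right) = 288$)
$y{\left(l \right)} = 4$ ($y{\left(l \right)} = \left(-4\right) \left(-1\right) = 4$)
$z = 3 \sqrt{31}$ ($z = \sqrt{288 - 9} = \sqrt{279} = 3 \sqrt{31} \approx 16.703$)
$\left(z + y{\left(10 \right)}\right)^{2} = \left(3 \sqrt{31} + 4\right)^{2} = \left(4 + 3 \sqrt{31}\right)^{2}$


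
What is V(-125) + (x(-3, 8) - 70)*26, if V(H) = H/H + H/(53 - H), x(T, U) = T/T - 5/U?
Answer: -644343/356 ≈ -1810.0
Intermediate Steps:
x(T, U) = 1 - 5/U
V(H) = 1 + H/(53 - H)
V(-125) + (x(-3, 8) - 70)*26 = -53/(-53 - 125) + ((-5 + 8)/8 - 70)*26 = -53/(-178) + ((1/8)*3 - 70)*26 = -53*(-1/178) + (3/8 - 70)*26 = 53/178 - 557/8*26 = 53/178 - 7241/4 = -644343/356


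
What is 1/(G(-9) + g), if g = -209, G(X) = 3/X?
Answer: -3/628 ≈ -0.0047771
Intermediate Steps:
1/(G(-9) + g) = 1/(3/(-9) - 209) = 1/(3*(-⅑) - 209) = 1/(-⅓ - 209) = 1/(-628/3) = -3/628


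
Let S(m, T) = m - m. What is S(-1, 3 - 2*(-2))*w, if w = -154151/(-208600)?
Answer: 0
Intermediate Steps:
w = 154151/208600 (w = -154151*(-1/208600) = 154151/208600 ≈ 0.73898)
S(m, T) = 0
S(-1, 3 - 2*(-2))*w = 0*(154151/208600) = 0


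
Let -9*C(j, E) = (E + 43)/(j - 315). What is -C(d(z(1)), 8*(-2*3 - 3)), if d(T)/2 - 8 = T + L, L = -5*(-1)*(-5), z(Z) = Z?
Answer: 29/3123 ≈ 0.0092859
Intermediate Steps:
L = -25 (L = 5*(-5) = -25)
d(T) = -34 + 2*T (d(T) = 16 + 2*(T - 25) = 16 + 2*(-25 + T) = 16 + (-50 + 2*T) = -34 + 2*T)
C(j, E) = -(43 + E)/(9*(-315 + j)) (C(j, E) = -(E + 43)/(9*(j - 315)) = -(43 + E)/(9*(-315 + j)))
-C(d(z(1)), 8*(-2*3 - 3)) = -(-43 - 8*(-2*3 - 3))/(9*(-315 + (-34 + 2*1))) = -(-43 - 8*(-6 - 3))/(9*(-315 + (-34 + 2))) = -(-43 - 8*(-9))/(9*(-315 - 32)) = -(-43 - 1*(-72))/(9*(-347)) = -(-1)*(-43 + 72)/(9*347) = -(-1)*29/(9*347) = -1*(-29/3123) = 29/3123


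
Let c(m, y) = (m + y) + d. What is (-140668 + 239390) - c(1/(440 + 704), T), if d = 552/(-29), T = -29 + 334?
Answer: 3265713851/33176 ≈ 98436.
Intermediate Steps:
T = 305
d = -552/29 (d = 552*(-1/29) = -552/29 ≈ -19.034)
c(m, y) = -552/29 + m + y (c(m, y) = (m + y) - 552/29 = -552/29 + m + y)
(-140668 + 239390) - c(1/(440 + 704), T) = (-140668 + 239390) - (-552/29 + 1/(440 + 704) + 305) = 98722 - (-552/29 + 1/1144 + 305) = 98722 - 1*9487221/33176 = 98722 - 9487221/33176 = 3265713851/33176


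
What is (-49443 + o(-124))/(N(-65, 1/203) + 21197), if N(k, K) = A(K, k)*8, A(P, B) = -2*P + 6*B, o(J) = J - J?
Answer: -3345643/1223205 ≈ -2.7351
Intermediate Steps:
o(J) = 0
N(k, K) = -16*K + 48*k (N(k, K) = (-2*K + 6*k)*8 = -16*K + 48*k)
(-49443 + o(-124))/(N(-65, 1/203) + 21197) = (-49443 + 0)/((-16/203 + 48*(-65)) + 21197) = -49443/((-16*1/203 - 3120) + 21197) = -49443/((-16/203 - 3120) + 21197) = -49443/(-633376/203 + 21197) = -49443/3669615/203 = -49443*203/3669615 = -3345643/1223205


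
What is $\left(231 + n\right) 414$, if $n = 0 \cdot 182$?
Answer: $95634$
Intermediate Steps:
$n = 0$
$\left(231 + n\right) 414 = \left(231 + 0\right) 414 = 231 \cdot 414 = 95634$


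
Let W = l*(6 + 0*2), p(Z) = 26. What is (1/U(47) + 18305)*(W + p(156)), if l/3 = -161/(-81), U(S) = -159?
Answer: 1618234664/1431 ≈ 1.1308e+6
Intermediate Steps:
l = 161/27 (l = 3*(-161/(-81)) = 3*(-161*(-1/81)) = 3*(161/81) = 161/27 ≈ 5.9630)
W = 322/9 (W = 161*(6 + 0*2)/27 = 161*(6 + 0)/27 = (161/27)*6 = 322/9 ≈ 35.778)
(1/U(47) + 18305)*(W + p(156)) = (1/(-159) + 18305)*(322/9 + 26) = (-1/159 + 18305)*(556/9) = (2910494/159)*(556/9) = 1618234664/1431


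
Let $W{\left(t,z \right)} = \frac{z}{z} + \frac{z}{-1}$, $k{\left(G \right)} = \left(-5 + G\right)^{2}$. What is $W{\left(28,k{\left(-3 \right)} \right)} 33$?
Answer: $-2079$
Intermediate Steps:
$W{\left(t,z \right)} = 1 - z$ ($W{\left(t,z \right)} = 1 + z \left(-1\right) = 1 - z$)
$W{\left(28,k{\left(-3 \right)} \right)} 33 = \left(1 - \left(-5 - 3\right)^{2}\right) 33 = \left(1 - \left(-8\right)^{2}\right) 33 = \left(1 - 64\right) 33 = \left(-63\right) 33 = -2079$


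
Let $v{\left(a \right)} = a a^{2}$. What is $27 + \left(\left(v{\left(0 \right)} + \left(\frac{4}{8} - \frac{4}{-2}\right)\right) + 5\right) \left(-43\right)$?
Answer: $- \frac{591}{2} \approx -295.5$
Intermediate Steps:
$v{\left(a \right)} = a^{3}$
$27 + \left(\left(v{\left(0 \right)} + \left(\frac{4}{8} - \frac{4}{-2}\right)\right) + 5\right) \left(-43\right) = 27 + \left(\left(0^{3} + \left(\frac{4}{8} - \frac{4}{-2}\right)\right) + 5\right) \left(-43\right) = 27 + \left(\left(0 + \left(4 \cdot \frac{1}{8} - -2\right)\right) + 5\right) \left(-43\right) = 27 + \left(\left(0 + \left(\frac{1}{2} + 2\right)\right) + 5\right) \left(-43\right) = 27 + \left(\left(0 + \frac{5}{2}\right) + 5\right) \left(-43\right) = 27 + \left(\frac{5}{2} + 5\right) \left(-43\right) = 27 + \frac{15}{2} \left(-43\right) = 27 - \frac{645}{2} = - \frac{591}{2}$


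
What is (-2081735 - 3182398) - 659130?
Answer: -5923263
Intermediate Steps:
(-2081735 - 3182398) - 659130 = -5264133 - 659130 = -5923263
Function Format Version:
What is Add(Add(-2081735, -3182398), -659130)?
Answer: -5923263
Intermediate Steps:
Add(Add(-2081735, -3182398), -659130) = Add(-5264133, -659130) = -5923263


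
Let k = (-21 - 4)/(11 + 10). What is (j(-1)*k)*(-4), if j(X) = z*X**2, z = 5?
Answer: 500/21 ≈ 23.810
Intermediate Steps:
k = -25/21 ≈ -1.1905
j(X) = 5*X**2
(j(-1)*k)*(-4) = ((5*(-1)**2)*(-25/21))*(-4) = ((5*1)*(-25/21))*(-4) = (5*(-25/21))*(-4) = -125/21*(-4) = 500/21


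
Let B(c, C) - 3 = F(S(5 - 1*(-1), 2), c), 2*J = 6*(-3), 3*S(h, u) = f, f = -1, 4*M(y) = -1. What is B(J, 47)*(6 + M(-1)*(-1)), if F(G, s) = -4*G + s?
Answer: -175/6 ≈ -29.167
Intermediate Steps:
M(y) = -¼ (M(y) = (¼)*(-1) = -¼)
S(h, u) = -⅓ (S(h, u) = (⅓)*(-1) = -⅓)
J = -9 (J = (6*(-3))/2 = (½)*(-18) = -9)
F(G, s) = s - 4*G
B(c, C) = 13/3 + c (B(c, C) = 3 + (c - 4*(-⅓)) = 3 + (c + 4/3) = 3 + (4/3 + c) = 13/3 + c)
B(J, 47)*(6 + M(-1)*(-1)) = (13/3 - 9)*(6 - ¼*(-1)) = -14*(6 + ¼)/3 = -14/3*25/4 = -175/6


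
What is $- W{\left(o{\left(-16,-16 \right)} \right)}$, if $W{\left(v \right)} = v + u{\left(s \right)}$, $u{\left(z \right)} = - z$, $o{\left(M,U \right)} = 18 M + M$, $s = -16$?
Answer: $288$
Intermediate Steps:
$o{\left(M,U \right)} = 19 M$
$W{\left(v \right)} = 16 + v$ ($W{\left(v \right)} = v - -16 = v + 16 = 16 + v$)
$- W{\left(o{\left(-16,-16 \right)} \right)} = - (16 + 19 \left(-16\right)) = - (16 - 304) = \left(-1\right) \left(-288\right) = 288$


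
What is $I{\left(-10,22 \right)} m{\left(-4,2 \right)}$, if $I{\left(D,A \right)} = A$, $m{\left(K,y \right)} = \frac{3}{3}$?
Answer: $22$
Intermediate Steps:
$m{\left(K,y \right)} = 1$ ($m{\left(K,y \right)} = 3 \cdot \frac{1}{3} = 1$)
$I{\left(-10,22 \right)} m{\left(-4,2 \right)} = 22 \cdot 1 = 22$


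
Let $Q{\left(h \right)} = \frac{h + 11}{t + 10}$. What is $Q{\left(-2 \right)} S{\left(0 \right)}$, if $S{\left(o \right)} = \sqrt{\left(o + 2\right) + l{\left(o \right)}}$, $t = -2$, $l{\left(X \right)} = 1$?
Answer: $\frac{9 \sqrt{3}}{8} \approx 1.9486$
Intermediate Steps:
$S{\left(o \right)} = \sqrt{3 + o}$ ($S{\left(o \right)} = \sqrt{\left(o + 2\right) + 1} = \sqrt{\left(2 + o\right) + 1} = \sqrt{3 + o}$)
$Q{\left(h \right)} = \frac{11}{8} + \frac{h}{8}$ ($Q{\left(h \right)} = \frac{h + 11}{-2 + 10} = \frac{11 + h}{8} = \left(11 + h\right) \frac{1}{8} = \frac{11}{8} + \frac{h}{8}$)
$Q{\left(-2 \right)} S{\left(0 \right)} = \left(\frac{11}{8} + \frac{1}{8} \left(-2\right)\right) \sqrt{3 + 0} = \left(\frac{11}{8} - \frac{1}{4}\right) \sqrt{3} = \frac{9 \sqrt{3}}{8}$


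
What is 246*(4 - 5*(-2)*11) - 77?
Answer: 27967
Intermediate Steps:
246*(4 - 5*(-2)*11) - 77 = 246*(4 + 10*11) - 77 = 246*(4 + 110) - 77 = 246*114 - 77 = 28044 - 77 = 27967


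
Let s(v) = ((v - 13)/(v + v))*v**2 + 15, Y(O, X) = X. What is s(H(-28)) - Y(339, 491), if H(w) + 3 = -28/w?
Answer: -461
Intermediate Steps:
H(w) = -3 - 28/w
s(v) = 15 + v*(-13 + v)/2 (s(v) = ((-13 + v)/((2*v)))*v**2 + 15 = ((-13 + v)*(1/(2*v)))*v**2 + 15 = ((-13 + v)/(2*v))*v**2 + 15 = v*(-13 + v)/2 + 15 = 15 + v*(-13 + v)/2)
s(H(-28)) - Y(339, 491) = (15 + (-3 - 28/(-28))**2/2 - 13*(-3 - 28/(-28))/2) - 1*491 = (15 + (-3 - 28*(-1/28))**2/2 - 13*(-3 - 28*(-1/28))/2) - 491 = (15 + (-3 + 1)**2/2 - 13*(-3 + 1)/2) - 491 = (15 + (1/2)*(-2)**2 - 13/2*(-2)) - 491 = (15 + (1/2)*4 + 13) - 491 = (15 + 2 + 13) - 491 = 30 - 491 = -461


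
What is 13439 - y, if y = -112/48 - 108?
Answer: 40648/3 ≈ 13549.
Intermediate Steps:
y = -331/3 (y = -112*1/48 - 108 = -7/3 - 108 = -331/3 ≈ -110.33)
13439 - y = 13439 - 1*(-331/3) = 13439 + 331/3 = 40648/3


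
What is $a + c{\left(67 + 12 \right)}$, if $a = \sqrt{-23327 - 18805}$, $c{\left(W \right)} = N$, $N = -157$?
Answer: $-157 + 2 i \sqrt{10533} \approx -157.0 + 205.26 i$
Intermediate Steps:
$c{\left(W \right)} = -157$
$a = 2 i \sqrt{10533}$ ($a = \sqrt{-42132} = 2 i \sqrt{10533} \approx 205.26 i$)
$a + c{\left(67 + 12 \right)} = 2 i \sqrt{10533} - 157 = -157 + 2 i \sqrt{10533}$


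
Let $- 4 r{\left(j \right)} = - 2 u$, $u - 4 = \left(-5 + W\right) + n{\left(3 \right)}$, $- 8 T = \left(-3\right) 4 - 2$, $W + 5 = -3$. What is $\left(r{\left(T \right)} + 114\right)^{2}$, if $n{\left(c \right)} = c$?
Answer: $12321$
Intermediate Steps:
$W = -8$ ($W = -5 - 3 = -8$)
$T = \frac{7}{4}$ ($T = - \frac{\left(-3\right) 4 - 2}{8} = - \frac{-12 - 2}{8} = \left(- \frac{1}{8}\right) \left(-14\right) = \frac{7}{4} \approx 1.75$)
$u = -6$ ($u = 4 + \left(\left(-5 - 8\right) + 3\right) = 4 + \left(-13 + 3\right) = 4 - 10 = -6$)
$r{\left(j \right)} = -3$ ($r{\left(j \right)} = - \frac{\left(-2\right) \left(-6\right)}{4} = \left(- \frac{1}{4}\right) 12 = -3$)
$\left(r{\left(T \right)} + 114\right)^{2} = \left(-3 + 114\right)^{2} = 111^{2} = 12321$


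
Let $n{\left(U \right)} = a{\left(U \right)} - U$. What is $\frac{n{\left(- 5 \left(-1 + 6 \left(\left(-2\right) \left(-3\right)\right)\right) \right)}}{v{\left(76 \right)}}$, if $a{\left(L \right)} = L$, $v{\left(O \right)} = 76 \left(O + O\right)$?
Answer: $0$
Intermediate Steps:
$v{\left(O \right)} = 152 O$ ($v{\left(O \right)} = 76 \cdot 2 O = 152 O$)
$n{\left(U \right)} = 0$ ($n{\left(U \right)} = U - U = 0$)
$\frac{n{\left(- 5 \left(-1 + 6 \left(\left(-2\right) \left(-3\right)\right)\right) \right)}}{v{\left(76 \right)}} = \frac{0}{152 \cdot 76} = \frac{0}{11552} = 0 \cdot \frac{1}{11552} = 0$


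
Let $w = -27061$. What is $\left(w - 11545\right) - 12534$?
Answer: $-51140$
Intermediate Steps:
$\left(w - 11545\right) - 12534 = \left(-27061 - 11545\right) - 12534 = -38606 - 12534 = -51140$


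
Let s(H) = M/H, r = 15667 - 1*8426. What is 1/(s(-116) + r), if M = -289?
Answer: 116/840245 ≈ 0.00013806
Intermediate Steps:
r = 7241 (r = 15667 - 8426 = 7241)
s(H) = -289/H
1/(s(-116) + r) = 1/(-289/(-116) + 7241) = 1/(-289*(-1/116) + 7241) = 1/(289/116 + 7241) = 1/(840245/116) = 116/840245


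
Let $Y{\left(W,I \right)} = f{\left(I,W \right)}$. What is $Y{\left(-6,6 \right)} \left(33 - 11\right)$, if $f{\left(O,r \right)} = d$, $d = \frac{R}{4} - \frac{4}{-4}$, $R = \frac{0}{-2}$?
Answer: $22$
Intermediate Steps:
$R = 0$ ($R = 0 \left(- \frac{1}{2}\right) = 0$)
$d = 1$ ($d = \frac{0}{4} - \frac{4}{-4} = 0 \cdot \frac{1}{4} - -1 = 0 + 1 = 1$)
$f{\left(O,r \right)} = 1$
$Y{\left(W,I \right)} = 1$
$Y{\left(-6,6 \right)} \left(33 - 11\right) = 1 \left(33 - 11\right) = 1 \cdot 22 = 22$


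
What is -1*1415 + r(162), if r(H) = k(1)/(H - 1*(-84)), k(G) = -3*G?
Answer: -116031/82 ≈ -1415.0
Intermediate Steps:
r(H) = -3/(84 + H) (r(H) = (-3*1)/(H - 1*(-84)) = -3/(H + 84) = -3/(84 + H))
-1*1415 + r(162) = -1*1415 - 3/(84 + 162) = -1415 - 3/246 = -1415 - 3*1/246 = -1415 - 1/82 = -116031/82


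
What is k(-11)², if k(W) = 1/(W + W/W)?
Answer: 1/100 ≈ 0.010000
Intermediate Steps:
k(W) = 1/(1 + W) (k(W) = 1/(W + 1) = 1/(1 + W))
k(-11)² = (1/(1 - 11))² = (1/(-10))² = (-⅒)² = 1/100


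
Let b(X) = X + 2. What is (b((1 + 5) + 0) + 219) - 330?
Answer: -103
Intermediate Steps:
b(X) = 2 + X
(b((1 + 5) + 0) + 219) - 330 = ((2 + ((1 + 5) + 0)) + 219) - 330 = ((2 + (6 + 0)) + 219) - 330 = ((2 + 6) + 219) - 330 = (8 + 219) - 330 = 227 - 330 = -103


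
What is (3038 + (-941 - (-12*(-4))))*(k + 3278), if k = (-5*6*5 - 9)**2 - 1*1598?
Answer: 55243089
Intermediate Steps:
k = 23683 (k = (-30*5 - 9)**2 - 1598 = (-150 - 9)**2 - 1598 = (-159)**2 - 1598 = 25281 - 1598 = 23683)
(3038 + (-941 - (-12*(-4))))*(k + 3278) = (3038 + (-941 - (-12*(-4))))*(23683 + 3278) = (3038 + (-941 - 48))*26961 = (3038 - 989)*26961 = 2049*26961 = 55243089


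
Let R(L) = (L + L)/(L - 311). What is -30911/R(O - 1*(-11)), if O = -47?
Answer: -10726117/72 ≈ -1.4897e+5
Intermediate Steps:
R(L) = 2*L/(-311 + L) (R(L) = (2*L)/(-311 + L) = 2*L/(-311 + L))
-30911/R(O - 1*(-11)) = -30911*(-311 + (-47 - 1*(-11)))/(2*(-47 - 1*(-11))) = -30911*(-311 + (-47 + 11))/(2*(-47 + 11)) = -30911/(2*(-36)/(-311 - 36)) = -30911/(2*(-36)/(-347)) = -30911/(2*(-36)*(-1/347)) = -30911/72/347 = -30911*347/72 = -10726117/72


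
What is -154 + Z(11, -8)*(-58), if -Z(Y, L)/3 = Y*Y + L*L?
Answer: 32036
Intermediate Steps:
Z(Y, L) = -3*L² - 3*Y² (Z(Y, L) = -3*(Y*Y + L*L) = -3*(Y² + L²) = -3*(L² + Y²) = -3*L² - 3*Y²)
-154 + Z(11, -8)*(-58) = -154 + (-3*(-8)² - 3*11²)*(-58) = -154 + (-3*64 - 3*121)*(-58) = -154 + (-192 - 363)*(-58) = -154 - 555*(-58) = -154 + 32190 = 32036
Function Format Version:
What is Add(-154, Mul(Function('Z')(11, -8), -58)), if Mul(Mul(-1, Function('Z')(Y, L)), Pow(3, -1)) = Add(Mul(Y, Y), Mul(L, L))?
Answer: 32036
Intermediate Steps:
Function('Z')(Y, L) = Add(Mul(-3, Pow(L, 2)), Mul(-3, Pow(Y, 2))) (Function('Z')(Y, L) = Mul(-3, Add(Mul(Y, Y), Mul(L, L))) = Mul(-3, Add(Pow(Y, 2), Pow(L, 2))) = Mul(-3, Add(Pow(L, 2), Pow(Y, 2))) = Add(Mul(-3, Pow(L, 2)), Mul(-3, Pow(Y, 2))))
Add(-154, Mul(Function('Z')(11, -8), -58)) = Add(-154, Mul(Add(Mul(-3, Pow(-8, 2)), Mul(-3, Pow(11, 2))), -58)) = Add(-154, Mul(Add(Mul(-3, 64), Mul(-3, 121)), -58)) = Add(-154, Mul(Add(-192, -363), -58)) = Add(-154, Mul(-555, -58)) = Add(-154, 32190) = 32036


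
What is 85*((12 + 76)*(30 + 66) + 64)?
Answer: 723520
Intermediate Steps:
85*((12 + 76)*(30 + 66) + 64) = 85*(88*96 + 64) = 85*(8448 + 64) = 85*8512 = 723520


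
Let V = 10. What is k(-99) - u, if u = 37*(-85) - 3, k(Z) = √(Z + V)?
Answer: 3148 + I*√89 ≈ 3148.0 + 9.434*I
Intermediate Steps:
k(Z) = √(10 + Z) (k(Z) = √(Z + 10) = √(10 + Z))
u = -3148 (u = -3145 - 3 = -3148)
k(-99) - u = √(10 - 99) - 1*(-3148) = √(-89) + 3148 = I*√89 + 3148 = 3148 + I*√89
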